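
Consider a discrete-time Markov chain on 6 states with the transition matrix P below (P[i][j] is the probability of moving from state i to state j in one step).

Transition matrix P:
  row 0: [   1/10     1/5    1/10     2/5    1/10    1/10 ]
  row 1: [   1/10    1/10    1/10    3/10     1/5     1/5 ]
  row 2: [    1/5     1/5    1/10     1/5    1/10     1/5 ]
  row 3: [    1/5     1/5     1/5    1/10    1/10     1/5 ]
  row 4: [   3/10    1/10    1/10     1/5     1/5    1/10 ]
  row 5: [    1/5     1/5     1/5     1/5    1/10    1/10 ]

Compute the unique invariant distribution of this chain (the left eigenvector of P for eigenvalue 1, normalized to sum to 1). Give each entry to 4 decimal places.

π = [0.1782, 0.1700, 0.1383, 0.2297, 0.1300, 0.1538]

Balance equations π_j = Σ_i π_i·P[i][j]:
  π_0 = 1/10·π_0 + 1/10·π_1 + 1/5·π_2 + 1/5·π_3 + 3/10·π_4 + 1/5·π_5
  π_1 = 1/5·π_0 + 1/10·π_1 + 1/5·π_2 + 1/5·π_3 + 1/10·π_4 + 1/5·π_5
  π_2 = 1/10·π_0 + 1/10·π_1 + 1/10·π_2 + 1/5·π_3 + 1/10·π_4 + 1/5·π_5
  π_3 = 2/5·π_0 + 3/10·π_1 + 1/5·π_2 + 1/10·π_3 + 1/5·π_4 + 1/5·π_5
  π_4 = 1/10·π_0 + 1/5·π_1 + 1/10·π_2 + 1/10·π_3 + 1/5·π_4 + 1/10·π_5
  normalize: π_0 + π_1 + π_2 + π_3 + π_4 + π_5 = 1
Solving the linear system gives exactly π = [49/275, 17/100, 837/6050, 2779/12100, 13/100, 1861/12100].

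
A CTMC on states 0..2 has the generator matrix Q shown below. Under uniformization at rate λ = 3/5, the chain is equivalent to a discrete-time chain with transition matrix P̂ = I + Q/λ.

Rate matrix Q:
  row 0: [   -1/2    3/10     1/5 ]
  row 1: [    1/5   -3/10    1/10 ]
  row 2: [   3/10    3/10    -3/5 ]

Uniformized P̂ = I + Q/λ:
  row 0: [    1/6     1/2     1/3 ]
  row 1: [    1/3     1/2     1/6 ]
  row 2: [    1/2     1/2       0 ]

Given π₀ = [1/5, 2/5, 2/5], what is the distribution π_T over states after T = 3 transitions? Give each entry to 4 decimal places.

π = [0.3185, 0.5000, 0.1815]

t=0: π = [0.2000, 0.4000, 0.4000]
t=1: π = [0.3667, 0.5000, 0.1333]
t=2: π = [0.2944, 0.5000, 0.2056]
t=3: π = [0.3185, 0.5000, 0.1815]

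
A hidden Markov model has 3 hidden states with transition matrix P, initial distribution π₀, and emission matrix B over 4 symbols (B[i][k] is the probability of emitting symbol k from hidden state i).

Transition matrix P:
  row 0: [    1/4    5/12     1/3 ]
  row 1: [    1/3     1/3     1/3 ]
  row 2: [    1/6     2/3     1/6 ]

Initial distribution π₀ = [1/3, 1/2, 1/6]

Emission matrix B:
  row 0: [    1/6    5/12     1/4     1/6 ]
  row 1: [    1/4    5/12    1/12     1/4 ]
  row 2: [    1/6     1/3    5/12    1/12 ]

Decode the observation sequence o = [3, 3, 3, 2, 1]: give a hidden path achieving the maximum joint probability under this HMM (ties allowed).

t=0: δ = [5.556e-02, 1.250e-01, 1.389e-02]  (obs o_0=3)
t=1: δ = [6.944e-03, 1.042e-02, 3.472e-03]  ψ = [1, 1, 1]  (obs o_1=3)
t=2: δ = [5.787e-04, 8.681e-04, 2.894e-04]  ψ = [1, 1, 1]  (obs o_2=3)
t=3: δ = [7.234e-05, 2.411e-05, 1.206e-04]  ψ = [1, 1, 1]  (obs o_3=2)
t=4: δ = [8.372e-06, 3.349e-05, 8.038e-06]  ψ = [2, 2, 0]  (obs o_4=1)
backtrack: best end state = 1; path = [1, 1, 1, 2, 1]

path = [1, 1, 1, 2, 1]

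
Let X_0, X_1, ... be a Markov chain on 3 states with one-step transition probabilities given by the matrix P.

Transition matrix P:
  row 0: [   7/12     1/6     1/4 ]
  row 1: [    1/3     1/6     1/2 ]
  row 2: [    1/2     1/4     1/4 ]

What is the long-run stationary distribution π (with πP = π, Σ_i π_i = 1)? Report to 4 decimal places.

π = [0.5106, 0.1915, 0.2979]

Balance equations π_j = Σ_i π_i·P[i][j]:
  π_0 = 7/12·π_0 + 1/3·π_1 + 1/2·π_2
  π_1 = 1/6·π_0 + 1/6·π_1 + 1/4·π_2
  normalize: π_0 + π_1 + π_2 = 1
Solving the linear system gives exactly π = [24/47, 9/47, 14/47].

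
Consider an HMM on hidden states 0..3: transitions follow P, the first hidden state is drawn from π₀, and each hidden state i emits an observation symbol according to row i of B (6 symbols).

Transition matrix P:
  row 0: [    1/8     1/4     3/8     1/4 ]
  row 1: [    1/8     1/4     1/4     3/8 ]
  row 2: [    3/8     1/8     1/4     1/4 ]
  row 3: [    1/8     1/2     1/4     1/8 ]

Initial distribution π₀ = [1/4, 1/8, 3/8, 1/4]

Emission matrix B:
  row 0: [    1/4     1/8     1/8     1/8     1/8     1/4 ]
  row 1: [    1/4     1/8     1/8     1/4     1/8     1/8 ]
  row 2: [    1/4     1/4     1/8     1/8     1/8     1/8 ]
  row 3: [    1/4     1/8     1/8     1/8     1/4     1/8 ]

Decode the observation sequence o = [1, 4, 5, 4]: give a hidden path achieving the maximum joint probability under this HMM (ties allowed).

t=0: δ = [3.125e-02, 1.562e-02, 9.375e-02, 3.125e-02]  (obs o_0=1)
t=1: δ = [4.395e-03, 1.953e-03, 2.930e-03, 5.859e-03]  ψ = [2, 3, 2, 2]  (obs o_1=4)
t=2: δ = [2.747e-04, 3.662e-04, 2.060e-04, 1.373e-04]  ψ = [2, 3, 0, 0]  (obs o_2=5)
t=3: δ = [9.656e-06, 1.144e-05, 1.287e-05, 3.433e-05]  ψ = [2, 1, 0, 1]  (obs o_3=4)
backtrack: best end state = 3; path = [2, 3, 1, 3]

path = [2, 3, 1, 3]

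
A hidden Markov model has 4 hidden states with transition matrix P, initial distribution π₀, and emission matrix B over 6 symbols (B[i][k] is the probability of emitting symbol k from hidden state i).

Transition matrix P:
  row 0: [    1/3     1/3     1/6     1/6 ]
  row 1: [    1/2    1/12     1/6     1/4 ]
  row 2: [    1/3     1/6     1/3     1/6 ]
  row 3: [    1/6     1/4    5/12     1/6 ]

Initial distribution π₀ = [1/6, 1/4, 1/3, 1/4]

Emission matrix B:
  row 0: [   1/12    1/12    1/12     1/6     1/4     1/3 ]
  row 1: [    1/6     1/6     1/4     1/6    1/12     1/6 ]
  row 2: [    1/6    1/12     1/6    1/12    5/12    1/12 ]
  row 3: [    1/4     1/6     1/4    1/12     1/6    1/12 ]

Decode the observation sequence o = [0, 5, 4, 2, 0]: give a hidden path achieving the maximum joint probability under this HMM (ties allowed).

path = [1, 0, 0, 1, 3]

t=0: δ = [1.389e-02, 4.167e-02, 5.556e-02, 6.250e-02]  (obs o_0=0)
t=1: δ = [6.944e-03, 2.604e-03, 2.170e-03, 8.681e-04]  ψ = [1, 3, 3, 1]  (obs o_1=5)
t=2: δ = [5.787e-04, 1.929e-04, 4.823e-04, 1.929e-04]  ψ = [0, 0, 0, 0]  (obs o_2=4)
t=3: δ = [1.608e-05, 4.823e-05, 2.679e-05, 2.411e-05]  ψ = [0, 0, 2, 0]  (obs o_3=2)
t=4: δ = [2.009e-06, 1.005e-06, 1.674e-06, 3.014e-06]  ψ = [1, 3, 3, 1]  (obs o_4=0)
backtrack: best end state = 3; path = [1, 0, 0, 1, 3]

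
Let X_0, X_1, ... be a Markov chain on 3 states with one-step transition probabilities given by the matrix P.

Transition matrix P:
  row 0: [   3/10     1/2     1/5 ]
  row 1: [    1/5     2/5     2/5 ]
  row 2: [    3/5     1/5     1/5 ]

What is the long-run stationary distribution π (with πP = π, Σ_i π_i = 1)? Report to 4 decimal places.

π = [0.3448, 0.3793, 0.2759]

Balance equations π_j = Σ_i π_i·P[i][j]:
  π_0 = 3/10·π_0 + 1/5·π_1 + 3/5·π_2
  π_1 = 1/2·π_0 + 2/5·π_1 + 1/5·π_2
  normalize: π_0 + π_1 + π_2 = 1
Solving the linear system gives exactly π = [10/29, 11/29, 8/29].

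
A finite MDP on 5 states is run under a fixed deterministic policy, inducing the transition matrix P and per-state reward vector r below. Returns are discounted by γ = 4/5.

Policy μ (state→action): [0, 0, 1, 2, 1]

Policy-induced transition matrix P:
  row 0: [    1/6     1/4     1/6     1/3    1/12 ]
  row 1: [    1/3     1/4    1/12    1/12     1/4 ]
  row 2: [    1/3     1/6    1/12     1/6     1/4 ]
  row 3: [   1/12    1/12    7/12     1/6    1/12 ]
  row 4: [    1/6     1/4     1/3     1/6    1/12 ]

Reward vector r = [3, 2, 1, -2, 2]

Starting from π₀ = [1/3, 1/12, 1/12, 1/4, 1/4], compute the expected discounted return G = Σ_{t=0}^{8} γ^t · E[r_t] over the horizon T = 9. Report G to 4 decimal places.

t=0: π = [0.3333, 0.0833, 0.0833, 0.2500, 0.2500], E[r] = 1.2500, γ^t·E[r] = 1.250000, running G = 1.250000
t=1: π = [0.1736, 0.2014, 0.2986, 0.2153, 0.1111], E[r] = 1.0139, γ^t·E[r] = 0.811111, running G = 2.061111
t=2: π = [0.2321, 0.1892, 0.2332, 0.1788, 0.1667], E[r] = 1.2836, γ^t·E[r] = 0.821481, running G = 2.882593
t=3: π = [0.2222, 0.2008, 0.2337, 0.1896, 0.1537], E[r] = 1.2301, γ^t·E[r] = 0.629827, running G = 3.512420
t=4: π = [0.2233, 0.1989, 0.2351, 0.1870, 0.1558], E[r] = 1.2404, γ^t·E[r] = 0.508049, running G = 4.020469
t=5: π = [0.2234, 0.1992, 0.2344, 0.1873, 0.1557], E[r] = 1.2398, γ^t·E[r] = 0.406271, running G = 4.426740
t=6: π = [0.2233, 0.1993, 0.2345, 0.1873, 0.1556], E[r] = 1.2396, γ^t·E[r] = 0.324956, running G = 4.751697
t=7: π = [0.2234, 0.1992, 0.2345, 0.1873, 0.1556], E[r] = 1.2397, γ^t·E[r] = 0.259989, running G = 5.011686
t=8: π = [0.2233, 0.1992, 0.2345, 0.1873, 0.1556], E[r] = 1.2397, γ^t·E[r] = 0.207987, running G = 5.219673

G = 5.2197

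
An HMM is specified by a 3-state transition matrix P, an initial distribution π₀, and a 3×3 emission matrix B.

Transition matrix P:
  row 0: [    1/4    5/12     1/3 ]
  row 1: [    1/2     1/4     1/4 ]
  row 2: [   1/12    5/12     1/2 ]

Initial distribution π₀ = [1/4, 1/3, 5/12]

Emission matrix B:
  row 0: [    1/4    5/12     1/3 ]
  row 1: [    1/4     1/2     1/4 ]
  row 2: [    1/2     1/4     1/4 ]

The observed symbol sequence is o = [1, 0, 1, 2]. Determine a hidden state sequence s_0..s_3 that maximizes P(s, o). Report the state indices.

path = [2, 2, 1, 0]

t=0: δ = [1.042e-01, 1.667e-01, 1.042e-01]  (obs o_0=1)
t=1: δ = [2.083e-02, 1.085e-02, 2.604e-02]  ψ = [1, 0, 2]  (obs o_1=0)
t=2: δ = [2.261e-03, 5.425e-03, 3.255e-03]  ψ = [1, 2, 2]  (obs o_2=1)
t=3: δ = [9.042e-04, 3.391e-04, 4.069e-04]  ψ = [1, 1, 2]  (obs o_3=2)
backtrack: best end state = 0; path = [2, 2, 1, 0]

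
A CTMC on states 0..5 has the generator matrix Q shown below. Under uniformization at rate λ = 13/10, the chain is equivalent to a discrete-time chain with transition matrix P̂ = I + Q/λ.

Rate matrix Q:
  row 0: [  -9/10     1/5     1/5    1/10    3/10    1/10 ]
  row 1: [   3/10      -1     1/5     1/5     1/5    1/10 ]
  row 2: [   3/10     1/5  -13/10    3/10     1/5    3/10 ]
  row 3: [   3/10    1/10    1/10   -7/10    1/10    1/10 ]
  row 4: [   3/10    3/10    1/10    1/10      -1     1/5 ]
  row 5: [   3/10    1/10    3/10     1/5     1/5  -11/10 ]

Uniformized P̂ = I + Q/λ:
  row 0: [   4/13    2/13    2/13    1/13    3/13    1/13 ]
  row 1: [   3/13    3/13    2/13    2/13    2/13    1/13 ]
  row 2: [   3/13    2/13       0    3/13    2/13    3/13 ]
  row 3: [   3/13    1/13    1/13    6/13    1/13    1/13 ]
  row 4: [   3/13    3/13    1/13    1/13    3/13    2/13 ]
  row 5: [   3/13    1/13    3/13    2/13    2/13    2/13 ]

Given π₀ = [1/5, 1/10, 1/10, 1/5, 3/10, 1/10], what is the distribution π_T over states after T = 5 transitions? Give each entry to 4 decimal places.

t=0: π = [0.2000, 0.1000, 0.1000, 0.2000, 0.3000, 0.1000]
t=1: π = [0.2462, 0.1615, 0.1077, 0.1846, 0.1769, 0.1231]
t=2: π = [0.2497, 0.1562, 0.1189, 0.1864, 0.1722, 0.1166]
t=3: π = [0.2500, 0.1558, 0.1169, 0.1879, 0.1720, 0.1174]
t=4: π = [0.2500, 0.1556, 0.1172, 0.1882, 0.1718, 0.1172]
t=5: π = [0.2500, 0.1555, 0.1171, 0.1883, 0.1718, 0.1172]

π = [0.2500, 0.1555, 0.1171, 0.1883, 0.1718, 0.1172]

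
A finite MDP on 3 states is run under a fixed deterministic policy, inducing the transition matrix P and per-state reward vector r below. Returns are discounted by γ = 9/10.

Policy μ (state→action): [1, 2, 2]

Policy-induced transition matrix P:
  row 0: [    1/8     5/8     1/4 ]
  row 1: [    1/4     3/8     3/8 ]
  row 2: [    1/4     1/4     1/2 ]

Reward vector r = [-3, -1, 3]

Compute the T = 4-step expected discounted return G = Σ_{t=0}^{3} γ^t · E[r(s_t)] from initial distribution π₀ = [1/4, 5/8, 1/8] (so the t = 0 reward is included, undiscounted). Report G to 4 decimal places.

G = -0.7962

t=0: π = [0.2500, 0.6250, 0.1250], E[r] = -1.0000, γ^t·E[r] = -1.000000, running G = -1.000000
t=1: π = [0.2188, 0.4219, 0.3594], E[r] = 0.0000, γ^t·E[r] = 0.000000, running G = -1.000000
t=2: π = [0.2227, 0.3848, 0.3926], E[r] = 0.1250, γ^t·E[r] = 0.101250, running G = -0.898750
t=3: π = [0.2222, 0.3816, 0.3962], E[r] = 0.1406, γ^t·E[r] = 0.102516, running G = -0.796234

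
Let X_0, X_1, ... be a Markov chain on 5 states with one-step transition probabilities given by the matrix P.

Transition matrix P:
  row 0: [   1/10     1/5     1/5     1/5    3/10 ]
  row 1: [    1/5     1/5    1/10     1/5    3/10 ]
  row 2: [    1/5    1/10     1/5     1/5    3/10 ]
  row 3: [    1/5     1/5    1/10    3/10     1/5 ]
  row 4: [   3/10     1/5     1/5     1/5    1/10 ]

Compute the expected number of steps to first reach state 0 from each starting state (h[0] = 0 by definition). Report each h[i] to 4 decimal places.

First-step conditioning: h[0] = 0; for i ≠ 0, h[i] = 1 + Σ_k P[i][k]·h[k].
  h[1] = 1 + 1/5·h[1] + 1/10·h[2] + 1/5·h[3] + 3/10·h[4]
  h[2] = 1 + 1/10·h[1] + 1/5·h[2] + 1/5·h[3] + 3/10·h[4]
  h[3] = 1 + 1/5·h[1] + 1/10·h[2] + 3/10·h[3] + 1/5·h[4]
  h[4] = 1 + 1/5·h[1] + 1/5·h[2] + 1/5·h[3] + 1/10·h[4]
Solving the 4×4 linear system over states ≠ 0 gives exactly h = [0, 1080/241, 1080/241, 1090/241, 990/241] (h[0] = 0 is the target).

h = [0.0000, 4.4813, 4.4813, 4.5228, 4.1079]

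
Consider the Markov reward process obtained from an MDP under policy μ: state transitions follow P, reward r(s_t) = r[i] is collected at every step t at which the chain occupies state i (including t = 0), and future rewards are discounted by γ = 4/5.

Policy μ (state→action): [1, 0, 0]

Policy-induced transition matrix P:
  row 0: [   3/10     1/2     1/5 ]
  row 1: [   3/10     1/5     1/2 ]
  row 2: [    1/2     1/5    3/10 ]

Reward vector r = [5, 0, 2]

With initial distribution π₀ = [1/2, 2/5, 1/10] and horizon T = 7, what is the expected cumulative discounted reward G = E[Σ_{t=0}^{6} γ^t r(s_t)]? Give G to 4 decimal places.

G = 9.8568

t=0: π = [0.5000, 0.4000, 0.1000], E[r] = 2.7000, γ^t·E[r] = 2.700000, running G = 2.700000
t=1: π = [0.3200, 0.3500, 0.3300], E[r] = 2.2600, γ^t·E[r] = 1.808000, running G = 4.508000
t=2: π = [0.3660, 0.2960, 0.3380], E[r] = 2.5060, γ^t·E[r] = 1.603840, running G = 6.111840
t=3: π = [0.3676, 0.3098, 0.3226], E[r] = 2.4832, γ^t·E[r] = 1.271398, running G = 7.383238
t=4: π = [0.3645, 0.3103, 0.3252], E[r] = 2.4730, γ^t·E[r] = 1.012941, running G = 8.396179
t=5: π = [0.3650, 0.3094, 0.3256], E[r] = 2.4764, γ^t·E[r] = 0.811469, running G = 9.207649
t=6: π = [0.3651, 0.3095, 0.3254], E[r] = 2.4763, γ^t·E[r] = 0.649157, running G = 9.856806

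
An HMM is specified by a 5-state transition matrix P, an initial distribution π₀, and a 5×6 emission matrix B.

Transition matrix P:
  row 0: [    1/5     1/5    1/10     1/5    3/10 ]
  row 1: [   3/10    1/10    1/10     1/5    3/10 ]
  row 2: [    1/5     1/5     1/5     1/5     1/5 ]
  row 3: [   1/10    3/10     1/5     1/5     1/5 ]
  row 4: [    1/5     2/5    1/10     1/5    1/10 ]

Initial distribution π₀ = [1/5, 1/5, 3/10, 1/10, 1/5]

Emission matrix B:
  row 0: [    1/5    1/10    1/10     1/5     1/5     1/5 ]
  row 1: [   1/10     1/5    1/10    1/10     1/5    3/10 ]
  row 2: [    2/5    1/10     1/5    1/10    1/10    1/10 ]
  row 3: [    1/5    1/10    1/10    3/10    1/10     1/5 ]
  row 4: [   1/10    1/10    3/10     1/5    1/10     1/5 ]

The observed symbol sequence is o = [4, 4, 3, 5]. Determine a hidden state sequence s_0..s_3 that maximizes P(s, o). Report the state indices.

t=0: δ = [4.000e-02, 4.000e-02, 3.000e-02, 1.000e-02, 2.000e-02]  (obs o_0=4)
t=1: δ = [2.400e-03, 1.600e-03, 6.000e-04, 8.000e-04, 1.200e-03]  ψ = [1, 0, 2, 0, 0]  (obs o_1=4)
t=2: δ = [9.600e-05, 4.800e-05, 2.400e-05, 1.440e-04, 1.440e-04]  ψ = [0, 0, 0, 0, 0]  (obs o_2=3)
t=3: δ = [5.760e-06, 1.728e-05, 2.880e-06, 5.760e-06, 5.760e-06]  ψ = [4, 4, 3, 3, 0]  (obs o_3=5)
backtrack: best end state = 1; path = [1, 0, 4, 1]

path = [1, 0, 4, 1]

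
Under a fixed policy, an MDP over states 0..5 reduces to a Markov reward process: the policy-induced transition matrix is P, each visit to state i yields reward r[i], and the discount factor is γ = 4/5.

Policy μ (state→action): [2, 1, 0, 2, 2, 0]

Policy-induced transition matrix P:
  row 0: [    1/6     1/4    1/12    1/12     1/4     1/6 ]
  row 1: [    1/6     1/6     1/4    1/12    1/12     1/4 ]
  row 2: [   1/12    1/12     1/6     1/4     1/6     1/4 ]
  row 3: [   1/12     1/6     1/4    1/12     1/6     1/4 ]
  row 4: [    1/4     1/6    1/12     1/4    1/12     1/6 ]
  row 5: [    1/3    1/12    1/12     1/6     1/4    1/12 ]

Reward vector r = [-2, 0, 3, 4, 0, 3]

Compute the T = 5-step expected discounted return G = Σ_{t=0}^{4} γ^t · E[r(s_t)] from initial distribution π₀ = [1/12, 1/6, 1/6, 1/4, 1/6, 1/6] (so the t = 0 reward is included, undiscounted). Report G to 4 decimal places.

t=0: π = [0.0833, 0.1667, 0.1667, 0.2500, 0.1667, 0.1667], E[r] = 1.8333, γ^t·E[r] = 1.833333, running G = 1.833333
t=1: π = [0.1736, 0.1458, 0.1667, 0.1528, 0.1597, 0.2014], E[r] = 1.3681, γ^t·E[r] = 1.094444, running G = 2.927778
t=2: π = [0.1869, 0.1505, 0.1470, 0.1545, 0.1725, 0.1887], E[r] = 1.2512, γ^t·E[r] = 0.800741, running G = 3.728519
t=3: π = [0.1874, 0.1543, 0.1464, 0.1523, 0.1711, 0.1886], E[r] = 1.2395, γ^t·E[r] = 0.634642, running G = 4.363160
t=4: π = [0.1875, 0.1544, 0.1466, 0.1520, 0.1709, 0.1887], E[r] = 1.2389, γ^t·E[r] = 0.507453, running G = 4.870614

G = 4.8706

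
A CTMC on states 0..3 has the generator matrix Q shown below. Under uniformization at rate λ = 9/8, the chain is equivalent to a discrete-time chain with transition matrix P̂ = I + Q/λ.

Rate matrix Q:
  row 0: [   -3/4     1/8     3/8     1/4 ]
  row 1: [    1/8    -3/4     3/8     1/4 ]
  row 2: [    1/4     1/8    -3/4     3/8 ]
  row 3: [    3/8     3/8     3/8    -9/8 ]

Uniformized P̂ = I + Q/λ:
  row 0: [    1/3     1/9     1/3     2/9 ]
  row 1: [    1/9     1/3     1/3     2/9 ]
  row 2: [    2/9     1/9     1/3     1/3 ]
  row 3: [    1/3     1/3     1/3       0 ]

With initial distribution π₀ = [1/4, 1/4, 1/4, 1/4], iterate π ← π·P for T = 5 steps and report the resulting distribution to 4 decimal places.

π = [0.2511, 0.2035, 0.3333, 0.2121]

t=0: π = [0.2500, 0.2500, 0.2500, 0.2500]
t=1: π = [0.2500, 0.2222, 0.3333, 0.1944]
t=2: π = [0.2469, 0.2037, 0.3333, 0.2160]
t=3: π = [0.2510, 0.2044, 0.3333, 0.2112]
t=4: π = [0.2509, 0.2035, 0.3333, 0.2123]
t=5: π = [0.2511, 0.2035, 0.3333, 0.2121]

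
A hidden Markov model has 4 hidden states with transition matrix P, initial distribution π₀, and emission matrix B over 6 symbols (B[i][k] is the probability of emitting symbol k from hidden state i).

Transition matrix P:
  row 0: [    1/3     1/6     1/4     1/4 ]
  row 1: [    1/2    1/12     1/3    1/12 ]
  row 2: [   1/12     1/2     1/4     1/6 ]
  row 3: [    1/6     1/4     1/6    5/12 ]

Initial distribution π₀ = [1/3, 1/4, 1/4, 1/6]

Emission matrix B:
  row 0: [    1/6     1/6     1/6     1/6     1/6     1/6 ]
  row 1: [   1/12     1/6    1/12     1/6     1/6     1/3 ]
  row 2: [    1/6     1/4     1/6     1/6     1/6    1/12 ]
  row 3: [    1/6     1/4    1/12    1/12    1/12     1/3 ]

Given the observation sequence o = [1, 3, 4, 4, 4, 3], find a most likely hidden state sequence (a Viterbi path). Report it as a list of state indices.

path = [2, 1, 0, 2, 1, 0]

t=0: δ = [5.556e-02, 4.167e-02, 6.250e-02, 4.167e-02]  (obs o_0=1)
t=1: δ = [3.472e-03, 5.208e-03, 2.604e-03, 1.447e-03]  ψ = [1, 2, 2, 3]  (obs o_1=3)
t=2: δ = [4.340e-04, 2.170e-04, 2.894e-04, 7.234e-05]  ψ = [1, 2, 1, 0]  (obs o_2=4)
t=3: δ = [2.411e-05, 2.411e-05, 1.808e-05, 9.042e-06]  ψ = [0, 2, 0, 0]  (obs o_3=4)
t=4: δ = [2.009e-06, 1.507e-06, 1.340e-06, 5.023e-07]  ψ = [1, 2, 1, 0]  (obs o_4=4)
t=5: δ = [1.256e-07, 1.116e-07, 8.372e-08, 4.186e-08]  ψ = [1, 2, 0, 0]  (obs o_5=3)
backtrack: best end state = 0; path = [2, 1, 0, 2, 1, 0]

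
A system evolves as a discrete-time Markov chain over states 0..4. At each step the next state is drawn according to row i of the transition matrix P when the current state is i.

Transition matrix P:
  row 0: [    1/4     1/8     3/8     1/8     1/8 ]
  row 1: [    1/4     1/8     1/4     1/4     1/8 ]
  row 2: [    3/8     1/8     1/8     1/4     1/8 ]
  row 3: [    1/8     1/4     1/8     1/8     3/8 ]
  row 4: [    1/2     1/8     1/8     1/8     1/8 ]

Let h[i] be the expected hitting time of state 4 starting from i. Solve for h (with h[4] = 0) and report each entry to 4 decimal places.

h = [5.9290, 5.7640, 5.7824, 4.4628, 0.0000]

First-step conditioning: h[4] = 0; for i ≠ 4, h[i] = 1 + Σ_k P[i][k]·h[k].
  h[0] = 1 + 1/4·h[0] + 1/8·h[1] + 3/8·h[2] + 1/8·h[3]
  h[1] = 1 + 1/4·h[0] + 1/8·h[1] + 1/4·h[2] + 1/4·h[3]
  h[2] = 1 + 3/8·h[0] + 1/8·h[1] + 1/8·h[2] + 1/4·h[3]
  h[3] = 1 + 1/8·h[0] + 1/4·h[1] + 1/8·h[2] + 1/8·h[3]
Solving the 4×4 linear system over states ≠ 4 gives exactly h = [5176/873, 5032/873, 5048/873, 3896/873, 0] (h[4] = 0 is the target).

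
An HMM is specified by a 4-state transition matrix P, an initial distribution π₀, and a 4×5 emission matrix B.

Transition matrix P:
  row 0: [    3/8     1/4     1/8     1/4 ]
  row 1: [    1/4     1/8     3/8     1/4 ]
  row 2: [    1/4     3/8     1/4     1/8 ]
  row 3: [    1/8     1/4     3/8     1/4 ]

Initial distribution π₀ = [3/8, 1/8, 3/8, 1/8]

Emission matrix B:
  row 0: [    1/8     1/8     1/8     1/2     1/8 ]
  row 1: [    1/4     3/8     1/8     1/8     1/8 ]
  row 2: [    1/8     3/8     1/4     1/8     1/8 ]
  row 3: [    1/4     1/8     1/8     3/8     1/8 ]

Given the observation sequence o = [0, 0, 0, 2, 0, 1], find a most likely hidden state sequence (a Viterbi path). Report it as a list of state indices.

path = [2, 1, 3, 2, 1, 2]

t=0: δ = [4.688e-02, 3.125e-02, 4.688e-02, 3.125e-02]  (obs o_0=0)
t=1: δ = [2.197e-03, 4.395e-03, 1.465e-03, 2.930e-03]  ψ = [0, 2, 1, 0]  (obs o_1=0)
t=2: δ = [1.373e-04, 1.831e-04, 2.060e-04, 2.747e-04]  ψ = [1, 3, 1, 1]  (obs o_2=0)
t=3: δ = [6.437e-06, 9.656e-06, 2.575e-05, 8.583e-06]  ψ = [0, 2, 3, 3]  (obs o_3=2)
t=4: δ = [8.047e-07, 2.414e-06, 8.047e-07, 8.047e-07]  ψ = [2, 2, 2, 2]  (obs o_4=0)
t=5: δ = [7.544e-08, 1.132e-07, 3.395e-07, 7.544e-08]  ψ = [1, 1, 1, 1]  (obs o_5=1)
backtrack: best end state = 2; path = [2, 1, 3, 2, 1, 2]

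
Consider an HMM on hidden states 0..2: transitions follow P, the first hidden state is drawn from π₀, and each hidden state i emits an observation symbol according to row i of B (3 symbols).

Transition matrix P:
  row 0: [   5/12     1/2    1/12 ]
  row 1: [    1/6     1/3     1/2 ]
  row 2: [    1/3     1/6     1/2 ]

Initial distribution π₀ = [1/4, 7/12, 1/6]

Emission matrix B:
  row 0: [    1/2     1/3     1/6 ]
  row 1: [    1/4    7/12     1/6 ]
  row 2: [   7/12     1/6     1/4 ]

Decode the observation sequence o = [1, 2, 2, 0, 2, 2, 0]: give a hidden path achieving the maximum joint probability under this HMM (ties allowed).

t=0: δ = [8.333e-02, 3.403e-01, 2.778e-02]  (obs o_0=1)
t=1: δ = [9.452e-03, 1.890e-02, 4.253e-02]  ψ = [1, 1, 1]  (obs o_1=2)
t=2: δ = [2.363e-03, 1.182e-03, 5.317e-03]  ψ = [2, 2, 2]  (obs o_2=2)
t=3: δ = [8.861e-04, 2.954e-04, 1.551e-03]  ψ = [2, 0, 2]  (obs o_3=0)
t=4: δ = [8.615e-05, 7.385e-05, 1.938e-04]  ψ = [2, 0, 2]  (obs o_4=2)
t=5: δ = [1.077e-05, 7.179e-06, 2.423e-05]  ψ = [2, 0, 2]  (obs o_5=2)
t=6: δ = [4.038e-06, 1.346e-06, 7.067e-06]  ψ = [2, 0, 2]  (obs o_6=0)
backtrack: best end state = 2; path = [1, 2, 2, 2, 2, 2, 2]

path = [1, 2, 2, 2, 2, 2, 2]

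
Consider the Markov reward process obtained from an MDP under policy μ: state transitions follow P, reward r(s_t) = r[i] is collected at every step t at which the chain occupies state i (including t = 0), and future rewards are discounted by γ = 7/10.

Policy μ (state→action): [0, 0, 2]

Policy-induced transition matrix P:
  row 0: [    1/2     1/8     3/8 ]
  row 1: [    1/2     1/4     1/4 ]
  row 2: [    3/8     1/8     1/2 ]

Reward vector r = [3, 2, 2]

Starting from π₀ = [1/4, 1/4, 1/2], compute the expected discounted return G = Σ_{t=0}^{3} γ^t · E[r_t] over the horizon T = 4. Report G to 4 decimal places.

t=0: π = [0.2500, 0.2500, 0.5000], E[r] = 2.2500, γ^t·E[r] = 2.250000, running G = 2.250000
t=1: π = [0.4375, 0.1563, 0.4063], E[r] = 2.4375, γ^t·E[r] = 1.706250, running G = 3.956250
t=2: π = [0.4492, 0.1445, 0.4063], E[r] = 2.4492, γ^t·E[r] = 1.200117, running G = 5.156367
t=3: π = [0.4492, 0.1431, 0.4077], E[r] = 2.4492, γ^t·E[r] = 0.840082, running G = 5.996449

G = 5.9964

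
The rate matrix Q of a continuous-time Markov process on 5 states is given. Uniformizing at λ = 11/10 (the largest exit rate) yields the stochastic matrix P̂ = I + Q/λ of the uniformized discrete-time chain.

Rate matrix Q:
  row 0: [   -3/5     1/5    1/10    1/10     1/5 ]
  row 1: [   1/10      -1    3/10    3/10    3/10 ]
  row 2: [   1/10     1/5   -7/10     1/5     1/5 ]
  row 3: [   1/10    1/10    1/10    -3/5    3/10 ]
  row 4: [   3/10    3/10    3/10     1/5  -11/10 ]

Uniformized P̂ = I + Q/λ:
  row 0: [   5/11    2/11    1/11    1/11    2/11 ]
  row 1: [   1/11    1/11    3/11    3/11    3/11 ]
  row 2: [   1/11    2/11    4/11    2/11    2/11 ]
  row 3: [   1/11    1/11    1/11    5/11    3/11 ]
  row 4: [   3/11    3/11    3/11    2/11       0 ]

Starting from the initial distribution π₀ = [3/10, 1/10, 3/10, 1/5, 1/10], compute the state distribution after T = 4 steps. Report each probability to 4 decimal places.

π = [0.1968, 0.1619, 0.2118, 0.2447, 0.1849]

t=0: π = [0.3000, 0.1000, 0.3000, 0.2000, 0.1000]
t=1: π = [0.2182, 0.1636, 0.2091, 0.2182, 0.1909]
t=2: π = [0.2050, 0.1645, 0.2124, 0.2364, 0.1818]
t=3: π = [0.1985, 0.1619, 0.2118, 0.2426, 0.1852]
t=4: π = [0.1968, 0.1619, 0.2118, 0.2447, 0.1849]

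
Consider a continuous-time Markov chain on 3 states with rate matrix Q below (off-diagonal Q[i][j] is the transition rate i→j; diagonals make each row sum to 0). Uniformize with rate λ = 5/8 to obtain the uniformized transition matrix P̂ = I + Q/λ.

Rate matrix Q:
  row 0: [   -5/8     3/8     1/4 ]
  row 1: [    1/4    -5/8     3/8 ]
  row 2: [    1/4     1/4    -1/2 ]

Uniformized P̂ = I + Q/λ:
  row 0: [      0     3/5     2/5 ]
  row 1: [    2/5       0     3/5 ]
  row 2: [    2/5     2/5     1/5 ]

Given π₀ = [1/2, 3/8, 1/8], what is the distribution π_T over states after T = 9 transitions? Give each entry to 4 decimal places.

π = [0.2857, 0.3268, 0.3876]

t=0: π = [0.5000, 0.3750, 0.1250]
t=1: π = [0.2000, 0.3500, 0.4500]
t=2: π = [0.3200, 0.3000, 0.3800]
t=3: π = [0.2720, 0.3440, 0.3840]
t=4: π = [0.2912, 0.3168, 0.3920]
t=5: π = [0.2835, 0.3315, 0.3850]
t=6: π = [0.2866, 0.3241, 0.3893]
t=7: π = [0.2854, 0.3277, 0.3870]
t=8: π = [0.2859, 0.3260, 0.3881]
t=9: π = [0.2857, 0.3268, 0.3876]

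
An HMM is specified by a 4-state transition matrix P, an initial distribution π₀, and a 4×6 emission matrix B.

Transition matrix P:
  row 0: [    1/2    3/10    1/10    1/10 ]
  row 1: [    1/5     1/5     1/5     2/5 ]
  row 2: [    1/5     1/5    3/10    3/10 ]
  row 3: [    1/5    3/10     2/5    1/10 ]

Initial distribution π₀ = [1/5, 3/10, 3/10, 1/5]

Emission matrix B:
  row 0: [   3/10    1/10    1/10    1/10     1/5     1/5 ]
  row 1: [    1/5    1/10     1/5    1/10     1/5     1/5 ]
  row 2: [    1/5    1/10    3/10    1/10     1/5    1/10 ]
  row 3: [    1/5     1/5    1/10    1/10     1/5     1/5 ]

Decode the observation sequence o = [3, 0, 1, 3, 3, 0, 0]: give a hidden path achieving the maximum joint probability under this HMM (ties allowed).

path = [0, 0, 0, 0, 0, 0, 0]

t=0: δ = [2.000e-02, 3.000e-02, 3.000e-02, 2.000e-02]  (obs o_0=3)
t=1: δ = [3.000e-03, 1.200e-03, 1.800e-03, 2.400e-03]  ψ = [0, 0, 2, 1]  (obs o_1=0)
t=2: δ = [1.500e-04, 9.000e-05, 9.600e-05, 1.080e-04]  ψ = [0, 0, 3, 2]  (obs o_2=1)
t=3: δ = [7.500e-06, 4.500e-06, 4.320e-06, 3.600e-06]  ψ = [0, 0, 3, 1]  (obs o_3=3)
t=4: δ = [3.750e-07, 2.250e-07, 1.440e-07, 1.800e-07]  ψ = [0, 0, 3, 1]  (obs o_4=3)
t=5: δ = [5.625e-08, 2.250e-08, 1.440e-08, 1.800e-08]  ψ = [0, 0, 3, 1]  (obs o_5=0)
t=6: δ = [8.438e-09, 3.375e-09, 1.440e-09, 1.800e-09]  ψ = [0, 0, 3, 1]  (obs o_6=0)
backtrack: best end state = 0; path = [0, 0, 0, 0, 0, 0, 0]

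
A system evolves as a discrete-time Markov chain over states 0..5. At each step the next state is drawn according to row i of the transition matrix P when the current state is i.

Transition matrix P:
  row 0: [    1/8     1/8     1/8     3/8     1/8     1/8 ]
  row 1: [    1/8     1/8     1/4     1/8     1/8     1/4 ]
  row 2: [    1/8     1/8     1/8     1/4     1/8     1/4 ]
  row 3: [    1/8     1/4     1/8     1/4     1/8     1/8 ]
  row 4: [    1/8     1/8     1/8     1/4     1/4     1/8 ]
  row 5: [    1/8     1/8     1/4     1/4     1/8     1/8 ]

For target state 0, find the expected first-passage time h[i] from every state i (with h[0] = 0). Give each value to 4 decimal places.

h = [0.0000, 8.0000, 8.0000, 8.0000, 8.0000, 8.0000]

First-step conditioning: h[0] = 0; for i ≠ 0, h[i] = 1 + Σ_k P[i][k]·h[k].
  h[1] = 1 + 1/8·h[1] + 1/4·h[2] + 1/8·h[3] + 1/8·h[4] + 1/4·h[5]
  h[2] = 1 + 1/8·h[1] + 1/8·h[2] + 1/4·h[3] + 1/8·h[4] + 1/4·h[5]
  h[3] = 1 + 1/4·h[1] + 1/8·h[2] + 1/4·h[3] + 1/8·h[4] + 1/8·h[5]
  h[4] = 1 + 1/8·h[1] + 1/8·h[2] + 1/4·h[3] + 1/4·h[4] + 1/8·h[5]
  h[5] = 1 + 1/8·h[1] + 1/4·h[2] + 1/4·h[3] + 1/8·h[4] + 1/8·h[5]
Solving the 5×5 linear system over states ≠ 0 gives exactly h = [0, 8, 8, 8, 8, 8] (h[0] = 0 is the target).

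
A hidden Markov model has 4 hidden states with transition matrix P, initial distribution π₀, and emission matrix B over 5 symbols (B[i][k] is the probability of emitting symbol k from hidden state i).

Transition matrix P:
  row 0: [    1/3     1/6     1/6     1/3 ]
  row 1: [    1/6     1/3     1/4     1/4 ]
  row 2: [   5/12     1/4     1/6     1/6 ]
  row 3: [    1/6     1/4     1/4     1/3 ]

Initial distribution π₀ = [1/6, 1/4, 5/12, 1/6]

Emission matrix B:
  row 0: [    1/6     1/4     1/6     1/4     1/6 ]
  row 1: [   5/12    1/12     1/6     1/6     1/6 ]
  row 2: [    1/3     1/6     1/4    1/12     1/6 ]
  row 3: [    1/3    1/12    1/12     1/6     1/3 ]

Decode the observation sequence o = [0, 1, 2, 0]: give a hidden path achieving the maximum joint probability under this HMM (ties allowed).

path = [2, 0, 0, 3]

t=0: δ = [2.778e-02, 1.042e-01, 1.389e-01, 5.556e-02]  (obs o_0=0)
t=1: δ = [1.447e-02, 2.894e-03, 4.340e-03, 2.170e-03]  ψ = [2, 1, 1, 1]  (obs o_1=1)
t=2: δ = [8.038e-04, 4.019e-04, 6.028e-04, 4.019e-04]  ψ = [0, 0, 0, 0]  (obs o_2=2)
t=3: δ = [4.465e-05, 6.279e-05, 4.465e-05, 8.931e-05]  ψ = [0, 2, 0, 0]  (obs o_3=0)
backtrack: best end state = 3; path = [2, 0, 0, 3]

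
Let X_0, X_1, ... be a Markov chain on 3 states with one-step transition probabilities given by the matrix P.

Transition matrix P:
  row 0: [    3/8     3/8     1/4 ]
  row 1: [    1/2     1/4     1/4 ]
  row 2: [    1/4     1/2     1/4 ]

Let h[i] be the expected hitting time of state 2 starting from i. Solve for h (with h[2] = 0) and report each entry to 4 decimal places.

First-step conditioning: h[2] = 0; for i ≠ 2, h[i] = 1 + Σ_k P[i][k]·h[k].
  h[0] = 1 + 3/8·h[0] + 3/8·h[1]
  h[1] = 1 + 1/2·h[0] + 1/4·h[1]
Solving the 2×2 linear system over states ≠ 2 gives exactly h = [4, 4, 0] (h[2] = 0 is the target).

h = [4.0000, 4.0000, 0.0000]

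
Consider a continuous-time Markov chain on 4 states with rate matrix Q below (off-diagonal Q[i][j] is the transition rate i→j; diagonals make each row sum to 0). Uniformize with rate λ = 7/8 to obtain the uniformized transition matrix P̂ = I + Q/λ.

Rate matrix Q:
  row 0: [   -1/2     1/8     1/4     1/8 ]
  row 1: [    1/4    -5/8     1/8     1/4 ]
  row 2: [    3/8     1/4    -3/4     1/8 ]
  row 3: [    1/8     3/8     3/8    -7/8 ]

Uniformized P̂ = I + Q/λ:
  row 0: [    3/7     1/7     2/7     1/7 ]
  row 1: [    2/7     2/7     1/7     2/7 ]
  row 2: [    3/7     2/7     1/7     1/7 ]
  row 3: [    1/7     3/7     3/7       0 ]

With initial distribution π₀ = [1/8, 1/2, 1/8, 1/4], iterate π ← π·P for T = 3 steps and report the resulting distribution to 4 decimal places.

π = [0.3440, 0.2609, 0.2365, 0.1585]

t=0: π = [0.1250, 0.5000, 0.1250, 0.2500]
t=1: π = [0.2857, 0.3036, 0.2321, 0.1786]
t=2: π = [0.3342, 0.2704, 0.2347, 0.1607]
t=3: π = [0.3440, 0.2609, 0.2365, 0.1585]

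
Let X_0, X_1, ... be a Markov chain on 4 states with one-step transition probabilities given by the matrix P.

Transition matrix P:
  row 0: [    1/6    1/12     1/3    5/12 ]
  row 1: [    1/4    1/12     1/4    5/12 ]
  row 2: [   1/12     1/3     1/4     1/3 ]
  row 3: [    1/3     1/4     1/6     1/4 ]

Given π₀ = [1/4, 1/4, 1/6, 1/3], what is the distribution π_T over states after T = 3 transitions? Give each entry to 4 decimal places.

π = [0.2199, 0.1998, 0.2401, 0.3402]

t=0: π = [0.2500, 0.2500, 0.1667, 0.3333]
t=1: π = [0.2292, 0.1806, 0.2431, 0.3472]
t=2: π = [0.2193, 0.2020, 0.2402, 0.3385]
t=3: π = [0.2199, 0.1998, 0.2401, 0.3402]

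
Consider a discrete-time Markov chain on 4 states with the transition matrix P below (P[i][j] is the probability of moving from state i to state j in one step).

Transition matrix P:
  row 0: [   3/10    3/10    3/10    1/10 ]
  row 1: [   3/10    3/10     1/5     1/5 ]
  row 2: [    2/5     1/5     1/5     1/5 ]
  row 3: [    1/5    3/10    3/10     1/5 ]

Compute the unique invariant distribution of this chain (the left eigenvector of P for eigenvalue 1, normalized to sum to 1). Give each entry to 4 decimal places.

Balance equations π_j = Σ_i π_i·P[i][j]:
  π_0 = 3/10·π_0 + 3/10·π_1 + 2/5·π_2 + 1/5·π_3
  π_1 = 3/10·π_0 + 3/10·π_1 + 1/5·π_2 + 3/10·π_3
  π_2 = 3/10·π_0 + 1/5·π_1 + 1/5·π_2 + 3/10·π_3
  normalize: π_0 + π_1 + π_2 + π_3 = 1
Solving the linear system gives exactly π = [302/981, 30/109, 27/109, 166/981].

π = [0.3078, 0.2752, 0.2477, 0.1692]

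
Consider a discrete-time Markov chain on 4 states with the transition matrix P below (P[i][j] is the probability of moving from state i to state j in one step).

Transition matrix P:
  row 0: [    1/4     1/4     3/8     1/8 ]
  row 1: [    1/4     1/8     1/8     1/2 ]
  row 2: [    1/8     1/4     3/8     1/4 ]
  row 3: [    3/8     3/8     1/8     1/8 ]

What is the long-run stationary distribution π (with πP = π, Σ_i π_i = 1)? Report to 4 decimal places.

Balance equations π_j = Σ_i π_i·P[i][j]:
  π_0 = 1/4·π_0 + 1/4·π_1 + 1/8·π_2 + 3/8·π_3
  π_1 = 1/4·π_0 + 1/8·π_1 + 1/4·π_2 + 3/8·π_3
  π_2 = 3/8·π_0 + 1/8·π_1 + 3/8·π_2 + 1/8·π_3
  normalize: π_0 + π_1 + π_2 + π_3 = 1
Solving the linear system gives exactly π = [1/4, 1/4, 1/4, 1/4].

π = [0.2500, 0.2500, 0.2500, 0.2500]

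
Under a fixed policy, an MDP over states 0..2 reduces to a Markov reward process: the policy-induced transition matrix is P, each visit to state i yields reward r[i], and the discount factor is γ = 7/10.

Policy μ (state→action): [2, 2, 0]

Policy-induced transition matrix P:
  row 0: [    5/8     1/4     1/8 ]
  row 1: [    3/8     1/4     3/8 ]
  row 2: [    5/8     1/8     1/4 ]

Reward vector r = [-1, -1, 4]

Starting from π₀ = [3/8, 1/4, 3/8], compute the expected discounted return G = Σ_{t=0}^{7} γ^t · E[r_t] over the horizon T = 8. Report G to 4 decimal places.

G = 1.0386

t=0: π = [0.3750, 0.2500, 0.3750], E[r] = 0.8750, γ^t·E[r] = 0.875000, running G = 0.875000
t=1: π = [0.5625, 0.2031, 0.2344], E[r] = 0.1719, γ^t·E[r] = 0.120313, running G = 0.995313
t=2: π = [0.5742, 0.2207, 0.2051], E[r] = 0.0254, γ^t·E[r] = 0.012441, running G = 1.007754
t=3: π = [0.5698, 0.2244, 0.2058], E[r] = 0.0291, γ^t·E[r] = 0.009965, running G = 1.017719
t=4: π = [0.5689, 0.2243, 0.2068], E[r] = 0.0341, γ^t·E[r] = 0.008185, running G = 1.025904
t=5: π = [0.5689, 0.2241, 0.2069], E[r] = 0.0346, γ^t·E[r] = 0.005816, running G = 1.031719
t=6: π = [0.5690, 0.2241, 0.2069], E[r] = 0.0345, γ^t·E[r] = 0.004060, running G = 1.035779
t=7: π = [0.5690, 0.2241, 0.2069], E[r] = 0.0345, γ^t·E[r] = 0.002840, running G = 1.038619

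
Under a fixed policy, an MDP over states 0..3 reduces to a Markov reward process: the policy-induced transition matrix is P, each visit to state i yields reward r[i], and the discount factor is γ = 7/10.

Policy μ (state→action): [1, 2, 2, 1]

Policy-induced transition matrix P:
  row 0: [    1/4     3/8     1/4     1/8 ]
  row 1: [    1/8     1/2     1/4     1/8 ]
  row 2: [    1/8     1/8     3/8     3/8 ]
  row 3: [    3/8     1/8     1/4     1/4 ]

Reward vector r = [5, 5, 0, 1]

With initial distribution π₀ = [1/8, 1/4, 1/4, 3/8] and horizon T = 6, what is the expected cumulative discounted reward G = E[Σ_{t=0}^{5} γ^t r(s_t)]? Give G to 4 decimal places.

t=0: π = [0.1250, 0.2500, 0.2500, 0.3750], E[r] = 2.2500, γ^t·E[r] = 2.250000, running G = 2.250000
t=1: π = [0.2344, 0.2500, 0.2813, 0.2344], E[r] = 2.6563, γ^t·E[r] = 1.859375, running G = 4.109375
t=2: π = [0.2129, 0.2773, 0.2852, 0.2246], E[r] = 2.6758, γ^t·E[r] = 1.311133, running G = 5.420508
t=3: π = [0.2078, 0.2822, 0.2856, 0.2244], E[r] = 2.6743, γ^t·E[r] = 0.917291, running G = 6.337798
t=4: π = [0.2071, 0.2828, 0.2857, 0.2245], E[r] = 2.6736, γ^t·E[r] = 0.641942, running G = 6.979741
t=5: π = [0.2070, 0.2828, 0.2857, 0.2245], E[r] = 2.6735, γ^t·E[r] = 0.449335, running G = 7.429076

G = 7.4291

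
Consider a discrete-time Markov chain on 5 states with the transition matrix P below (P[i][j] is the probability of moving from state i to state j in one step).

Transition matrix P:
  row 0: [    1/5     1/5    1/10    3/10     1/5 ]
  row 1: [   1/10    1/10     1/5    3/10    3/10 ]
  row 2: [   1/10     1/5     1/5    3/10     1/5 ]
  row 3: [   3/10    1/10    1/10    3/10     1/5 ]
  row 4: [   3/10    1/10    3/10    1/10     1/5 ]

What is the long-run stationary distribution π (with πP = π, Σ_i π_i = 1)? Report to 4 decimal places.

Balance equations π_j = Σ_i π_i·P[i][j]:
  π_0 = 1/5·π_0 + 1/10·π_1 + 1/10·π_2 + 3/10·π_3 + 3/10·π_4
  π_1 = 1/5·π_0 + 1/10·π_1 + 1/5·π_2 + 1/10·π_3 + 1/10·π_4
  π_2 = 1/10·π_0 + 1/5·π_1 + 1/5·π_2 + 1/10·π_3 + 3/10·π_4
  π_3 = 3/10·π_0 + 3/10·π_1 + 3/10·π_2 + 3/10·π_3 + 1/10·π_4
  normalize: π_0 + π_1 + π_2 + π_3 + π_4 = 1
Solving the linear system gives exactly π = [538/2493, 77/554, 434/2493, 285/1108, 237/1108].

π = [0.2158, 0.1390, 0.1741, 0.2572, 0.2139]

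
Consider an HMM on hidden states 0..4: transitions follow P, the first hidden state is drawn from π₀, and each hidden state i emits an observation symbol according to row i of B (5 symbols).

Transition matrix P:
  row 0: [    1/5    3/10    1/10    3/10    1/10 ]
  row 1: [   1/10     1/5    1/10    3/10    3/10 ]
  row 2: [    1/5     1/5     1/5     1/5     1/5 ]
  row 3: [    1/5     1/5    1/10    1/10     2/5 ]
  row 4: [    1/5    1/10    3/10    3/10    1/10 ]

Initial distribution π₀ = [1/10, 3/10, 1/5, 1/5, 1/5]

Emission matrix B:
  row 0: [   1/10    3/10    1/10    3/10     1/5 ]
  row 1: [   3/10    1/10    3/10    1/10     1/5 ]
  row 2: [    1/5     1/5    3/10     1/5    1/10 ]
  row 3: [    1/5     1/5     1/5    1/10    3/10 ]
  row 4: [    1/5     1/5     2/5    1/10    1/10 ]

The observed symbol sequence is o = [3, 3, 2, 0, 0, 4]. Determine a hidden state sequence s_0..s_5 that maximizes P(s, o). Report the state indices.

path = [2, 0, 1, 3, 4, 3]

t=0: δ = [3.000e-02, 3.000e-02, 4.000e-02, 2.000e-02, 2.000e-02]  (obs o_0=3)
t=1: δ = [2.400e-03, 9.000e-04, 1.600e-03, 9.000e-04, 9.000e-04]  ψ = [2, 0, 2, 0, 1]  (obs o_1=3)
t=2: δ = [4.800e-05, 2.160e-04, 9.600e-05, 1.440e-04, 1.440e-04]  ψ = [0, 0, 2, 0, 3]  (obs o_2=2)
t=3: δ = [2.880e-06, 1.296e-05, 8.640e-06, 1.296e-05, 1.296e-05]  ψ = [3, 1, 4, 1, 1]  (obs o_3=0)
t=4: δ = [2.592e-07, 7.776e-07, 7.776e-07, 7.776e-07, 1.037e-06]  ψ = [3, 1, 4, 1, 3]  (obs o_4=0)
t=5: δ = [4.147e-08, 3.110e-08, 3.110e-08, 9.331e-08, 3.110e-08]  ψ = [4, 1, 4, 4, 3]  (obs o_5=4)
backtrack: best end state = 3; path = [2, 0, 1, 3, 4, 3]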